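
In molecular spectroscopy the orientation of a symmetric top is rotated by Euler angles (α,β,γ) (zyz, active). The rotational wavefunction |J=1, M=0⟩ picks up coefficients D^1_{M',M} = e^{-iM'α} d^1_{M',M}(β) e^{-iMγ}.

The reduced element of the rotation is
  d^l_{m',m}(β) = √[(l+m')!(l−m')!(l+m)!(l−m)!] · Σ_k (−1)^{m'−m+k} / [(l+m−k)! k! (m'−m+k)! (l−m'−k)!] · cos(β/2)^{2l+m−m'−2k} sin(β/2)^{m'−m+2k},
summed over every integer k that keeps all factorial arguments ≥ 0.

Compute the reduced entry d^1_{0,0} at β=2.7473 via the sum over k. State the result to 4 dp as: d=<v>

d^1_{0,0}(β=2.7473) via the finite sum:
With c≡cos(β/2)=0.195872 and s≡sin(β/2)=0.980630, N=[1·1·1·1]^{1/2}=1.000000
The bounds max(0,m−m')=0 and min(l+m,l−m')=1 give 2 terms
  k=0: (−1)^0·1.0000/(1)·0.1959^2·0.9806^0 = +0.038366
  k=1: (−1)^1·1.0000/(1)·0.1959^0·0.9806^2 = -0.961634
d^1_{0,0}(2.7473) = +0.038366 -0.961634 = -0.923269

d=-0.9233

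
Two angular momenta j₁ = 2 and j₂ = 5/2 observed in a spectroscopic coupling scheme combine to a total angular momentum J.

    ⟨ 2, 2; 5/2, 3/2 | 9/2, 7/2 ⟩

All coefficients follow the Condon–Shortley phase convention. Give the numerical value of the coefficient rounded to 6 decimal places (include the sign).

+√(5/9) = +0.745356

√[10·0!4!5!/10! · 4!0!4!1!8!1!] = √(184320)
  +(−1)^0/∏(0,0,0,4,4,1)! = 1/576  (running 1/576)
⟨..|..⟩ = √(184320)·(1/576) = +0.745356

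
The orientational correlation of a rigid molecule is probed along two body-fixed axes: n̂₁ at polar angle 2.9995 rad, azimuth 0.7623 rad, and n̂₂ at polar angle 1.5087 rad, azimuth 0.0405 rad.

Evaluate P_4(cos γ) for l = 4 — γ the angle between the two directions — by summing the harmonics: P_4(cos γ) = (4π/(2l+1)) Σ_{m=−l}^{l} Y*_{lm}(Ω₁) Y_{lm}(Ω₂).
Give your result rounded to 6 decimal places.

0.367537

Addition theorem: P_4(cos γ) = (4π/9) Σ_m Y*_{lm}(Ω₁) Y_{lm}(Ω₂), m = −4…4:
  m=-4: Y*=(-0.000177, 0.000016)  Y=(0.433381, -0.070828)  product (-0.000076, 0.000020)
  m=-3: Y*=(0.002310, -0.002655)  Y=(0.076657, -0.009360)  product (0.000152, -0.000225)
  m=-2: Y*=(0.001815, 0.039269)  Y=(-0.323189, 0.026236)  product (-0.001617, -0.012644)
  m=-1: Y*=(-0.185133, -0.176772)  Y=(-0.087043, 0.003527)  product (0.016738, 0.014734)
  m=+0: Y*=(0.762913, -0.000000)  Y=(0.305190, 0.000000)  product (0.232834, 0.000000)
  m=+1: Y*=(0.185133, -0.176772)  Y=(0.087043, 0.003527)  product (0.016738, -0.014734)
  m=+2: Y*=(0.001815, -0.039269)  Y=(-0.323189, -0.026236)  product (-0.001617, 0.012644)
  m=+3: Y*=(-0.002310, -0.002655)  Y=(-0.076657, -0.009360)  product (0.000152, 0.000225)
  m=+4: Y*=(-0.000177, -0.000016)  Y=(0.433381, 0.070828)  product (-0.000076, -0.000020)
Accumulated sum (0.263229, 0.000000); after 4π/(2l+1) scaling, (0.367537, 0.000000) ⇒ P_4 = 0.367537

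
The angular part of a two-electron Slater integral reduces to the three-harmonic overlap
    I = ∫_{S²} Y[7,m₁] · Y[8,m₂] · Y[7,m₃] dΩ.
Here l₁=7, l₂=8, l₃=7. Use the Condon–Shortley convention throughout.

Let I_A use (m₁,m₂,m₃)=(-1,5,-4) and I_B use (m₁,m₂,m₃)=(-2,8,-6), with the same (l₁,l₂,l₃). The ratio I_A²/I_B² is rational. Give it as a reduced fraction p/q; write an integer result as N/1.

2023/1755

Same 7,8,7: normalisation and zero-m 3j drop out of the ratio.
A: Δ: 8! 6! 8! / 23! → 1/22086194130; sum: t=5:−1/1045094400 t=6:+1/348364800 t=7:−1/870912000 t=8:+1/20901888000 = 17/20901888000; 3j²(7 8 7; -1 5 -4) = Δ·Π!·Σ² = 17/2185  (sign -1)
B: Δ: 8! 6! 8! / 23! → 1/22086194130; sum: t=8:+1/195084288000 = 1/195084288000; 3j²(7 8 7; -2 8 -6) = Δ·Π!·Σ² = 351/52003  (sign -1)
I_A²/I_B² = (17/2185)/(351/52003) = 2023/1755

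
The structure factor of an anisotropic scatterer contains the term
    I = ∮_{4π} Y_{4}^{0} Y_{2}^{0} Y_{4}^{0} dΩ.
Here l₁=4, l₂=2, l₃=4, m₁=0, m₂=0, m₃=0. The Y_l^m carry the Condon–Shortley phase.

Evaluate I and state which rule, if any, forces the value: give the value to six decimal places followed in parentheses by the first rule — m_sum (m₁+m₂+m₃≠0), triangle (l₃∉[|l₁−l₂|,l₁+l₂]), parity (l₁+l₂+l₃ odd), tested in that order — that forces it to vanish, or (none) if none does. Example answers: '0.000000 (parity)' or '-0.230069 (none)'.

0.163840 (none)

Checks pass: Σm=0; 10 even; l₃=4∈[2,6].
(2·4+1)(2·2+1)(2·4+1) = 405
Δ: 2! 6! 2! / 11! → 1/13860
sum: t=0:+1/192 t=1:−1/36 t=2:+1/192 = -5/288
3j²(4 2 4; 0 0 0) = Δ·Π!·Σ² = 20/693  (sign -1)
(m-triple is (0,0,0) — same symbol as above.)
combine: 4πI² = 405·20/693·20/693 = 2000/5929
take √, sign +1: I = 0.16383977
No selection rule forces the value: the integral is nonzero (none).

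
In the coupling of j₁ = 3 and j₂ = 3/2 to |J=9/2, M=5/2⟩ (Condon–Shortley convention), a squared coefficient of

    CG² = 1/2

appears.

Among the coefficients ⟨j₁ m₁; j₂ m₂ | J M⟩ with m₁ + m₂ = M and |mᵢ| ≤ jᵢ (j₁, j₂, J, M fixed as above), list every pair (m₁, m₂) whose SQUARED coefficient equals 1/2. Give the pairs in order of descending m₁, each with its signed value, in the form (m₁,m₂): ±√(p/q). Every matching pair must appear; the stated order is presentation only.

Admissible pairs with m₁+m₂ = M = 5/2: (1,3/2), (2,1/2), (3,-1/2)
  (m₁,m₂)=(3,-1/2): CG² = 1/12, CG = +√(1/12)
  (m₁,m₂)=(2,1/2): CG² = 1/2, CG = +√(1/2)   ← matches the target
  (m₁,m₂)=(1,3/2): CG² = 5/12, CG = +√(5/12)
Pairs with CG² = 1/2: (2,1/2): +√(1/2)

(2,1/2): +√(1/2)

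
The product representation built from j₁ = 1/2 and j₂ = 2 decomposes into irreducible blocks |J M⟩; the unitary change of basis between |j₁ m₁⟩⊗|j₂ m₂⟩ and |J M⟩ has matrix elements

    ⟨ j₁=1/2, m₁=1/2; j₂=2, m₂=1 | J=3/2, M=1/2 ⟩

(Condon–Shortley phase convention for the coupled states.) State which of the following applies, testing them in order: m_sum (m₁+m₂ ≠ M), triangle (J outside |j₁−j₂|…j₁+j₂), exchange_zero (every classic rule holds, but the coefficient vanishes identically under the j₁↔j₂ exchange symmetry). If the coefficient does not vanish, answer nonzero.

m-sum: m₁+m₂ = 1/2+1 = 3/2, M = 1/2  ✗ ⇒ coefficient is 0

m_sum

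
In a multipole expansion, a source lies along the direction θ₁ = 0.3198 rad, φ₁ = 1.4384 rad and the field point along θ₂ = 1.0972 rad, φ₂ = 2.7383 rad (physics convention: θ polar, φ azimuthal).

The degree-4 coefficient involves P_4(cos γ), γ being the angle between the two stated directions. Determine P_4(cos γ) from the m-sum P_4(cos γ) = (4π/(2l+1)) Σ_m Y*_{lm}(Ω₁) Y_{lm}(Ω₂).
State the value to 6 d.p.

-0.301123

Term-by-term m-sum for l=4 (normalisation 4π/9 = 1.396263):
  [-4]  conj(Y_{4,-4})(Ω₁) = (0.003730, -0.002184) ; Y_{4,-4}(Ω₂) = (-0.011758, 0.277323) ; Δ = (0.000562, 0.001060)
  [-3]  conj(Y_{4,-3})(Ω₁) = (-0.014281, -0.034044) ; Y_{4,-3}(Ω₂) = (-0.142086, -0.376436) ; Δ = (-0.010786, 0.010213)
  [-2]  conj(Y_{4,-2})(Ω₁) = (-0.169381, 0.045929) ; Y_{4,-2}(Ω₂) = (0.083620, 0.087241) ; Δ = (-0.018171, -0.010936)
  [-1]  conj(Y_{4,-1})(Ω₁) = (0.061658, 0.462983) ; Y_{4,-1}(Ω₂) = (0.272673, 0.116344) ; Δ = (-0.037053, 0.133417)
  [+0]  conj(Y_{4,0})(Ω₁) = (0.464247, -0.000000) ; Y_{4,0}(Ω₂) = (-0.182590, 0.000000) ; Δ = (-0.084767, 0.000000)
  [+1]  conj(Y_{4,1})(Ω₁) = (-0.061658, 0.462983) ; Y_{4,1}(Ω₂) = (-0.272673, 0.116344) ; Δ = (-0.037053, -0.133417)
  [+2]  conj(Y_{4,2})(Ω₁) = (-0.169381, -0.045929) ; Y_{4,2}(Ω₂) = (0.083620, -0.087241) ; Δ = (-0.018171, 0.010936)
  [+3]  conj(Y_{4,3})(Ω₁) = (0.014281, -0.034044) ; Y_{4,3}(Ω₂) = (0.142086, -0.376436) ; Δ = (-0.010786, -0.010213)
  [+4]  conj(Y_{4,4})(Ω₁) = (0.003730, 0.002184) ; Y_{4,4}(Ω₂) = (-0.011758, -0.277323) ; Δ = (0.000562, -0.001060)
Total Σ_m = (-0.215663, 0.000000). Multiply by 1.396263: (-0.301123, 0.000000). P_4(cos γ) = -0.301123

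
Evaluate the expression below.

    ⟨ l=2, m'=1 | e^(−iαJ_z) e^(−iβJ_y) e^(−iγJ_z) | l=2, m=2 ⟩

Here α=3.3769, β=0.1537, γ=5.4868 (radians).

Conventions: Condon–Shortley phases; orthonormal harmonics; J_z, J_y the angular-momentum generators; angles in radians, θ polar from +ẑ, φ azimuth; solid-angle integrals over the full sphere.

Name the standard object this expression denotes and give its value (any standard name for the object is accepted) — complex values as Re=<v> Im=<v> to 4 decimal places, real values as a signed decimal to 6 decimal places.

This is a Wigner D-matrix element — the rotation-matrix element ⟨l m'| R(α,β,γ) |l m⟩ in the angular-momentum basis.
Split into d^2_{1,2}(β=0.1537) × two z-phases.
Half-angle: c=0.997048, s=0.076774. N=√(6·1·24·1)=12.000000
k∈{1} keeps every argument non-negative
  k=1: (−1)^0·12.0000/(6)·0.9970^3·0.0768^1 = +0.152193
d^2_{1,2}(0.1537) = +0.152193
Attach z-rotation phases: D = e^{-i(1)(3.3769)}·(+0.152193)·e^{-i(2)(5.4868)} = -0.032222-0.148743i

Wigner D-matrix element, Re=-0.0322 Im=-0.1487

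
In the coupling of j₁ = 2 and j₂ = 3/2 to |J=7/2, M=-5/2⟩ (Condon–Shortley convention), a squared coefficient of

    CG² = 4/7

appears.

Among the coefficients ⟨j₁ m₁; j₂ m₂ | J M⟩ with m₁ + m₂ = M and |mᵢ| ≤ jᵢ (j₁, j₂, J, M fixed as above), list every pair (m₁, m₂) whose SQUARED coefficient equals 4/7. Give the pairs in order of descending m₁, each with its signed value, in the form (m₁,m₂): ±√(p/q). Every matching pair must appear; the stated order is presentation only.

Admissible pairs with m₁+m₂ = M = -5/2: (-2,-1/2), (-1,-3/2)
  (m₁,m₂)=(-1,-3/2): CG² = 4/7, CG = +√(4/7)   ← matches the target
  (m₁,m₂)=(-2,-1/2): CG² = 3/7, CG = +√(3/7)
Pairs with CG² = 4/7: (-1,-3/2): +√(4/7)

(-1,-3/2): +√(4/7)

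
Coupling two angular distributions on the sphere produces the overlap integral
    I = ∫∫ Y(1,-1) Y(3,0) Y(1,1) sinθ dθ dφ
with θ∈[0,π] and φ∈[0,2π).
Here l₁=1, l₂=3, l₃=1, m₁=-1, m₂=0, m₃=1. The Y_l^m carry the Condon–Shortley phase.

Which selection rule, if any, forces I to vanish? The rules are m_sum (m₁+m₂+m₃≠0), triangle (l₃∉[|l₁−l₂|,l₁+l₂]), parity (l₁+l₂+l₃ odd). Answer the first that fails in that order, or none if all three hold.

Σmᵢ = 0  ✓
l₃∈[|l₁−l₂|,l₁+l₂]=[2,4] required, l₃=1 fails  ✗
Σlᵢ = 5 ⇒ odd

triangle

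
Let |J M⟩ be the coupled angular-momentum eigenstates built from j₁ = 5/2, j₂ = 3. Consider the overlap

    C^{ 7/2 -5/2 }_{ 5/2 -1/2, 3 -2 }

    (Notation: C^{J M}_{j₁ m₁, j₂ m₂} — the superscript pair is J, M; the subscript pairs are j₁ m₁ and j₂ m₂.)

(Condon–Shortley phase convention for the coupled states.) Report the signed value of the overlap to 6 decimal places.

j₁+j₂−J=2  J+j₁−j₂=3  J−j₁+j₂=4  j₁+j₂+J+1=10
(j₁±m₁, j₂±m₂, J±M) = (2,3,1,5,1,6)
P² = 4608/7
sum k=0..1:
  [0] +1/72 = 1/72
  [1] −1/48 = -1/48
S = -1/144
C² = P²·S² = 2/63 ; C = -0.178174

-0.178174  (= −√(2/63))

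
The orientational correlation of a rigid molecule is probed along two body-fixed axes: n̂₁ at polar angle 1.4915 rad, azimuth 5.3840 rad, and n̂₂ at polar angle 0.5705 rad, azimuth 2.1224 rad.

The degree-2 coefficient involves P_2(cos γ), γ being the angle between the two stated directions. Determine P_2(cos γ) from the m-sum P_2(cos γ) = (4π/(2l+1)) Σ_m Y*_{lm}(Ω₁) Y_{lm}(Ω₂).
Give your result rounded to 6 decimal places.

Addition theorem: P_2(cos γ) = (4π/5) Σ_m Y*_{lm}(Ω₁) Y_{lm}(Ω₂), m = −2…2:
  [-2]  conj(Y_{2,-2})(Ω₁) = -0.086602-0.373953i ; Y_{2,-2}(Ω₂) = -0.050780+0.100566i ; Δ = +0.042005+0.010280i
  [-1]  conj(Y_{2,-1})(Ω₁) = +0.037959-0.047755i ; Y_{2,-1}(Ω₂) = -0.184018-0.299063i ; Δ = -0.021267-0.002565i
  [+0]  conj(Y_{2,0})(Ω₁) = -0.309455-0.000000i ; Y_{2,0}(Ω₂) = +0.354824+0.000000i ; Δ = -0.109802-0.000000i
  [+1]  conj(Y_{2,1})(Ω₁) = -0.037959-0.047755i ; Y_{2,1}(Ω₂) = +0.184018-0.299063i ; Δ = -0.021267+0.002565i
  [+2]  conj(Y_{2,2})(Ω₁) = -0.086602+0.373953i ; Y_{2,2}(Ω₂) = -0.050780-0.100566i ; Δ = +0.042005-0.010280i
Σ over m = -0.068326+0.000000i; ×(4π/5) → -0.171723+0.000000i. Real part: -0.171723

-0.171723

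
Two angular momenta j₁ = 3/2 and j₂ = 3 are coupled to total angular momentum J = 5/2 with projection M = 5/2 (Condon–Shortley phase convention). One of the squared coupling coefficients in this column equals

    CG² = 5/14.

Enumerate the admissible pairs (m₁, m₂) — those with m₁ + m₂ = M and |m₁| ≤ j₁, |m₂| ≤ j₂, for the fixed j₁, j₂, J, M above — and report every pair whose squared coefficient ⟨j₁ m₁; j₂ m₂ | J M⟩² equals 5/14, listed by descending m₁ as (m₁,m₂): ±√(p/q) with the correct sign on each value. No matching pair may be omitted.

(1/2,2): −√(5/14)

Admissible pairs with m₁+m₂ = M = 5/2: (-1/2,3), (1/2,2), (3/2,1)
  (m₁,m₂)=(3/2,1): CG² = 3/28, CG = +√(3/28)
  (m₁,m₂)=(1/2,2): CG² = 5/14, CG = −√(5/14)   ← matches the target
  (m₁,m₂)=(-1/2,3): CG² = 15/28, CG = +√(15/28)
Pairs with CG² = 5/14: (1/2,2): −√(5/14)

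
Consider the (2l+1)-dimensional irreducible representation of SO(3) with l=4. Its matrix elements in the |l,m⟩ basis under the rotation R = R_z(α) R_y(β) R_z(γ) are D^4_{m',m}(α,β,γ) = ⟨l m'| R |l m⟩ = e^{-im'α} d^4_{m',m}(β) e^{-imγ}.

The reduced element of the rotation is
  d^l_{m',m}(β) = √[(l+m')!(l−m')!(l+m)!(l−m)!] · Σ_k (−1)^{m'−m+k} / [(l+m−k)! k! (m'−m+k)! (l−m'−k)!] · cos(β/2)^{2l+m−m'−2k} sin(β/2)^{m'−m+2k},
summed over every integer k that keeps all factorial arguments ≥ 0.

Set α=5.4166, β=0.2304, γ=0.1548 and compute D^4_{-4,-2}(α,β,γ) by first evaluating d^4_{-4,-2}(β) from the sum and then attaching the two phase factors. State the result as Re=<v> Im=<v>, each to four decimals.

D^4_{-4,-2}(5.4166,0.2304,0.1548) = e^{-i·-4·5.4166}·d^4_{-4,-2}(0.2304)·e^{-i·-2·0.1548}. Compute d first:
c=cos(0.230400/2)=0.993372, s=sin(0.230400/2)=0.114945; N=√[1·40320·2·720]=7619.763776
The bounds max(0,m−m')=2 and min(l+m,l−m')=2 give 1 term
  k=2: (−1)^0·7619.7638/(1440)·0.9934^6·0.1149^2 = +0.067179
d^4_{-4,-2}(0.2304) = +0.067179
Phases: e^{-i·(-4)·5.4166}=-0.947731+0.319071i, e^{-i·(-2)·0.1548}=+0.952456+0.304678i ⇒ D=-0.067171+0.001018i

Re=-0.0672 Im=0.0010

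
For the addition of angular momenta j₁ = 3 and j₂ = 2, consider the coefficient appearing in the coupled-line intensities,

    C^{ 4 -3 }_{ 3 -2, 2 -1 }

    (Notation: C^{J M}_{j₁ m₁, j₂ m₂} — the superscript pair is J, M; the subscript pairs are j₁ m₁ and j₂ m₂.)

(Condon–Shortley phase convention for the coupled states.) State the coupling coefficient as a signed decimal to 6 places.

-0.223607

triangle: 1!·5!·3!/10! = 720/3628800
(j±m)!: 1!·5!·1!·3!·1!·7! = 3628800
prefactor² = (2J+1)·Δ·N² = 6480
  k=0: +1/(0!·1!·5!·1!·0!·2!) = 1/240
  k=1: −1/(1!·0!·4!·0!·1!·3!) = -1/144
Σ = -1/360  ⇒  CG² = 6480·(-1/360)² = 1/20
CG = −√(1/20) = -0.223607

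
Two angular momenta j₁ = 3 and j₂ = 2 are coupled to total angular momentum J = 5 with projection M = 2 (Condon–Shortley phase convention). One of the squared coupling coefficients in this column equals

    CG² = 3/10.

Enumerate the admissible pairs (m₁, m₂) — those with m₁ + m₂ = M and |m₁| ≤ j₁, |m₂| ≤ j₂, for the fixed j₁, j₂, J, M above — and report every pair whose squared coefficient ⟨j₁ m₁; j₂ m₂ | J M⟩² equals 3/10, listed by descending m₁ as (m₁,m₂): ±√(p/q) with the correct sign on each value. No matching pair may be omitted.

Admissible pairs with m₁+m₂ = M = 2: (0,2), (1,1), (2,0), (3,-1)
  (m₁,m₂)=(3,-1): CG² = 1/30, CG = +√(1/30)
  (m₁,m₂)=(2,0): CG² = 3/10, CG = +√(3/10)   ← matches the target
  (m₁,m₂)=(1,1): CG² = 1/2, CG = +√(1/2)
  (m₁,m₂)=(0,2): CG² = 1/6, CG = +√(1/6)
Pairs with CG² = 3/10: (2,0): +√(3/10)

(2,0): +√(3/10)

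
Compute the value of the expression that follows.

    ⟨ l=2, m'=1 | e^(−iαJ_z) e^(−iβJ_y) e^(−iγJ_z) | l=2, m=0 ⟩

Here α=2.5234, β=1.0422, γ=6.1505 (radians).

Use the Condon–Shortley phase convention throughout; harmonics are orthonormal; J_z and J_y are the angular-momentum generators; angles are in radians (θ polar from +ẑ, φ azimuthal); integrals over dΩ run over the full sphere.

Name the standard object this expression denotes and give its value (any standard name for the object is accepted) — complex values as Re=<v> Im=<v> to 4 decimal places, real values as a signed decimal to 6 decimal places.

This is a Wigner D-matrix element — the rotation-matrix element ⟨l m'| R(α,β,γ) |l m⟩ in the angular-momentum basis.
First d^2_{1,0}(β=1.0422), then the phase factors e^{-i(1)α} and e^{-i(0)γ}:
With c≡cos(β/2)=0.867272 and s≡sin(β/2)=0.497834, N=[6·1·2·2]^{1/2}=4.898979
Admissible k: 0..1 (factorial args all ≥0)
  k=0: (−1)^1·4.8990/(2)·0.8673^3·0.4978^1 = -0.795475
  k=1: (−1)^2·4.8990/(2)·0.8673^1·0.4978^3 = +0.262111
d^2_{1,0}(1.0422) = -0.795475 +0.262111 = -0.533364
Phases: e^{-i·(1)·2.5234}=-0.814927-0.579563i, e^{-i·(0)·6.1505}=+1.000000+0.000000i ⇒ D=+0.434653+0.309118i

Wigner D-matrix element, Re=0.4347 Im=0.3091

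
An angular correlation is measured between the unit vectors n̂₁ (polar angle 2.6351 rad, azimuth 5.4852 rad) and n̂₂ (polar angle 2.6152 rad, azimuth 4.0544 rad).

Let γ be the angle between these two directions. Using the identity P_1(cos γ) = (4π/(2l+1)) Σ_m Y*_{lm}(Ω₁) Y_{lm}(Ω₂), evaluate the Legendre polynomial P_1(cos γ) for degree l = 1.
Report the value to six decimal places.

Addition theorem: P_1(cos γ) = (4π/3) Σ_m Y*_{lm}(Ω₁) Y_{lm}(Ω₂), m = −1…1:
  m=-1: (0.11701 - 0.12000j) × (-0.10615 + 0.13734j) = 0.00406 + 0.02881j  (running Σ = 0.00406 + 0.02881j)
  m=0: (-0.42726 + 0.00000j) × (-0.42246 + 0.00000j) = 0.18050 + 0.00000j  (running Σ = 0.18456 + 0.02881j)
  m=1: (-0.11701 - 0.12000j) × (0.10615 + 0.13734j) = 0.00406 - 0.02881j  (running Σ = 0.18862 + 0.00000j)
Σ over m = 0.18862 + 0.00000j; ×(4π/3) → 0.79008 + 0.00000j. Real part: 0.790082

0.790082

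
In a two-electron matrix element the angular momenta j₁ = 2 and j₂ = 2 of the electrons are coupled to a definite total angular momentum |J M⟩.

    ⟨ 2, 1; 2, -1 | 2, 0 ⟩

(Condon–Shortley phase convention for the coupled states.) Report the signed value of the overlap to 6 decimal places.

triangle: 2!·2!·2!/7! = 8/5040
(j±m)!: 3!·1!·1!·3!·2!·2! = 144
prefactor² = (2J+1)·Δ·N² = 8/7
  k=0: +1/(0!·2!·1!·1!·1!·1!) = 1/2
  k=1: −1/(1!·1!·0!·0!·2!·2!) = -1/4
Σ = 1/4  ⇒  CG² = 8/7·(1/4)² = 1/14
CG = +√(1/14) = +0.267261

+√(1/14) = +0.267261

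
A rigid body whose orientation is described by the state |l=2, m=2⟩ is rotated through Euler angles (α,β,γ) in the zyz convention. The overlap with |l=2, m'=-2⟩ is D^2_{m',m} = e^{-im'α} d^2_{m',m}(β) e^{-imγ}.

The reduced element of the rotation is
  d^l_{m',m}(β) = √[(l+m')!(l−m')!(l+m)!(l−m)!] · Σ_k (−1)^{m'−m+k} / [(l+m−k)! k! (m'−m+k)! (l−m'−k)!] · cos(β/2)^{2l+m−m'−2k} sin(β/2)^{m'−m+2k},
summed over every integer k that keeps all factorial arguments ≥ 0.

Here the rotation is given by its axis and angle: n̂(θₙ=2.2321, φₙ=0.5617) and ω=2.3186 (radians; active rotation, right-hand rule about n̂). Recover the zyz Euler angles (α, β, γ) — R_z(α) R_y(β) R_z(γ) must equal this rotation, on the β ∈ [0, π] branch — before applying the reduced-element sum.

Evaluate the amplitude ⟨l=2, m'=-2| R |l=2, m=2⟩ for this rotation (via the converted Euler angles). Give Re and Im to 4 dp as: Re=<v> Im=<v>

Axis–angle → zyz. n̂ = (sinθₙcosφₙ, sinθₙsinφₙ, cosθₙ) = (+0.667934, +0.420344, -0.614146), ω = 2.3186.
R = I cosω + sinω [n̂]ₓ + (1−cosω) n̂n̂ᵀ gives
  R = [+0.069491, +0.921971, -0.380974; +0.021406, -0.383187, -0.923423; -0.997353, +0.056014, -0.046364]
β = atan2(√(R₁₃²+R₂₃²), R₃₃) = 1.617177; α = atan2(R₂₃, R₁₃) mod 2π = 4.321096; γ = atan2(R₃₂, −R₃₁) mod 2π = 0.056104
First d^2_{-2,2}(β=1.6172), then the phase factors e^{-i(-2)α} and e^{-i(2)γ}:
With c≡cos(β/2)=0.690520 and s≡sin(β/2)=0.723313, N=[1·24·24·1]^{1/2}=24.000000
Admissible k: 4..4 (factorial args all ≥0)
  k=4: (−1)^0·24.0000/(24)·0.6905^0·0.7233^4 = +0.273719
d^2_{-2,2}(1.6172) = +0.273719
D = (-0.709093+0.705115i)·(+0.273719)·(+0.993711-0.111972i) = -0.171261+0.213523i

Re=-0.1713 Im=0.2135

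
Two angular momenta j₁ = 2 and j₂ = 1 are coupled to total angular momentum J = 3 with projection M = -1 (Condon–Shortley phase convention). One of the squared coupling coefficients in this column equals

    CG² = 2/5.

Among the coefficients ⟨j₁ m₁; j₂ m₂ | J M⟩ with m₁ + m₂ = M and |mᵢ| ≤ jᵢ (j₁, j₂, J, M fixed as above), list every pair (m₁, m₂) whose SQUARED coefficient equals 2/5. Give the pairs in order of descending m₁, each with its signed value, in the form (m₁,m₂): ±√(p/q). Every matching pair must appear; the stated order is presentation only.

Admissible pairs with m₁+m₂ = M = -1: (-2,1), (-1,0), (0,-1)
  (m₁,m₂)=(0,-1): CG² = 2/5, CG = +√(2/5)   ← matches the target
  (m₁,m₂)=(-1,0): CG² = 8/15, CG = +√(8/15)
  (m₁,m₂)=(-2,1): CG² = 1/15, CG = +√(1/15)
Pairs with CG² = 2/5: (0,-1): +√(2/5)

(0,-1): +√(2/5)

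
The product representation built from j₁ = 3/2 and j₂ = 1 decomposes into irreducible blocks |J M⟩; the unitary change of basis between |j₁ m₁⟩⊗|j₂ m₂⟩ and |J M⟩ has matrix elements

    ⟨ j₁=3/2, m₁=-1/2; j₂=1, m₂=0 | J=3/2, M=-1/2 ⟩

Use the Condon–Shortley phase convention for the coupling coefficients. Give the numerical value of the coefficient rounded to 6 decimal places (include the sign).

j₁+j₂−J=1  J+j₁−j₂=2  J−j₁+j₂=1  j₁+j₂+J+1=5
(j₁±m₁, j₂±m₂, J±M) = (1,2,1,1,1,2)
P² = 4/15
sum k=0..1:
  [0] +1/2 = 1/2
  [1] −1/1 = -1
S = -1/2
C² = P²·S² = 1/15 ; C = -0.258199

-0.258199  (= −√(1/15))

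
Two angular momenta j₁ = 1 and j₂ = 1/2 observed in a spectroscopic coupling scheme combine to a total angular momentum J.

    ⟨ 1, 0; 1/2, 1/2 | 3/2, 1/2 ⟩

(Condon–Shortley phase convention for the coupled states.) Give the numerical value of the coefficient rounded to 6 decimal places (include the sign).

+0.816497

j₁+j₂−J=0  J+j₁−j₂=2  J−j₁+j₂=1  j₁+j₂+J+1=4
(j₁±m₁, j₂±m₂, J±M) = (1,1,1,0,2,1)
P² = 2/3
sum k=0..0:
  [0] +1/1 = 1
S = 1
C² = P²·S² = 2/3 ; C = +0.816497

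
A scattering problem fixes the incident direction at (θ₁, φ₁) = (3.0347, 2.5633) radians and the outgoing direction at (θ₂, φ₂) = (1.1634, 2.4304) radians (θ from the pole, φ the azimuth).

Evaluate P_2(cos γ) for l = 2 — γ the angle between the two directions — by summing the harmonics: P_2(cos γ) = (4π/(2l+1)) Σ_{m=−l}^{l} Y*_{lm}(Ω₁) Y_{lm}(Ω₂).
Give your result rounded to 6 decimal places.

-0.367807

Addition theorem: P_2(cos γ) = (4π/5) Σ_m Y*_{lm}(Ω₁) Y_{lm}(Ω₂), m = −2…2:
  m=-2: (0.00177 - 0.00402j) × (0.04815 + 0.32205j) = 0.00138 + 0.00038j  (running Σ = 0.00138 + 0.00038j)
  m=-1: (0.06863 - 0.04479j) × (-0.21292 - 0.18345j) = -0.02283 - 0.00305j  (running Σ = -0.02145 - 0.00268j)
  m=0: (0.62001 + 0.00000j) × (-0.16685 + 0.00000j) = -0.10345 + 0.00000j  (running Σ = -0.12490 - 0.00268j)
  m=1: (-0.06863 - 0.04479j) × (0.21292 - 0.18345j) = -0.02283 + 0.00305j  (running Σ = -0.14773 + 0.00038j)
  m=2: (0.00177 + 0.00402j) × (0.04815 - 0.32205j) = 0.00138 - 0.00038j  (running Σ = -0.14635 - 0.00000j)
Accumulated sum -0.14635 - 0.00000j; after 4π/(2l+1) scaling, -0.36781 - 0.00000j ⇒ P_2 = -0.367807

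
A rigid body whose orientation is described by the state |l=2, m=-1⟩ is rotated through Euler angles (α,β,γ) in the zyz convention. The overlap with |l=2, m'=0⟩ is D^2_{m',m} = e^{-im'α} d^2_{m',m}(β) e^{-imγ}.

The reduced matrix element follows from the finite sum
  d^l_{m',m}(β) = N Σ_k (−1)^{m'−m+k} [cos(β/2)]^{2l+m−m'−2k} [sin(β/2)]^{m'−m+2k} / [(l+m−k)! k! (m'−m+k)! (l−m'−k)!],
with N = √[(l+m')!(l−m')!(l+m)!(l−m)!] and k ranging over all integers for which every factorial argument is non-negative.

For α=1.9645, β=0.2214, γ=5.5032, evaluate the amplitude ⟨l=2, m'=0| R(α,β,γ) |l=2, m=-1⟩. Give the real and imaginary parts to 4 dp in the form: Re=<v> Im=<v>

Re=-0.1865 Im=0.1845

D^2_{0,-1}(1.9645,0.2214,5.5032) = e^{-i·0·1.9645}·d^2_{0,-1}(0.2214)·e^{-i·-1·5.5032}. Compute d first:
Half-angle: c=0.993879, s=0.110474. N=√(2·2·1·6)=4.898979
Admissible k: 0..1 (factorial args all ≥0)
  k=0: (−1)^1·4.8990/(2)·0.9939^3·0.1105^1 = -0.265666
  k=1: (−1)^2·4.8990/(2)·0.9939^1·0.1105^3 = +0.003282
d^2_{0,-1}(0.2214) = -0.265666 +0.003282 = -0.262384
Attach z-rotation phases: D = e^{-i(0)(1.9645)}·(-0.262384)·e^{-i(-1)(5.5032)} = -0.186535+0.184526i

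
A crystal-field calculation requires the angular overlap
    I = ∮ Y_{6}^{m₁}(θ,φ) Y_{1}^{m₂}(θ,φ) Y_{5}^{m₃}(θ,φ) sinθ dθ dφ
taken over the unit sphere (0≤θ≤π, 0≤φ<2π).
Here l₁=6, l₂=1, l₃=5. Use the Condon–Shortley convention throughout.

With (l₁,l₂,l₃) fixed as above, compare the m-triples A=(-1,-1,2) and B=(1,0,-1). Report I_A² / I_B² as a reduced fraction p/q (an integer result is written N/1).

Same 6,1,5: normalisation and zero-m 3j drop out of the ratio.
A: Δ: 2! 10! 0! / 13! → 1/858; sum: t=0:+1/60480 = 1/60480; 3j²(6 1 5; -1 -1 2) = Δ·Π!·Σ² = 5/429  (sign -1)
B: Δ: 2! 10! 0! / 13! → 1/858; sum: t=1:−1/17280 = -1/17280; 3j²(6 1 5; 1 0 -1) = Δ·Π!·Σ² = 35/858  (sign -1)
I_A²/I_B² = (5/429)/(35/858) = 2/7

2/7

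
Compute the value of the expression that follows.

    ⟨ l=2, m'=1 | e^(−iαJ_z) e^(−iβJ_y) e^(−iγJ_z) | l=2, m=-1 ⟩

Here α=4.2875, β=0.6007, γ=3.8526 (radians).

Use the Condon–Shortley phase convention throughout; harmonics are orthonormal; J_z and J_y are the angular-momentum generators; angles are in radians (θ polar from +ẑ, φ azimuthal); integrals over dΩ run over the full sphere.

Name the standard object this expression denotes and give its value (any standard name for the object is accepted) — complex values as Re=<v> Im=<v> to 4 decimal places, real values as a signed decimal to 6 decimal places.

Wigner D-matrix element, Re=0.2104 Im=-0.0977

This is a Wigner D-matrix element — the rotation-matrix element ⟨l m'| R(α,β,γ) |l m⟩ in the angular-momentum basis.
Split into d^2_{1,-1}(β=0.6007) × two z-phases.
With c≡cos(β/2)=0.955233 and s≡sin(β/2)=0.295855, N=[6·1·1·6]^{1/2}=6.000000
The bounds max(0,m−m')=0 and min(l+m,l−m')=1 give 2 terms
  k=0: (−1)^2·6.0000/(2)·0.9552^2·0.2959^2 = +0.239605
  k=1: (−1)^3·6.0000/(6)·0.9552^0·0.2959^4 = -0.007661
d^2_{1,-1}(0.6007) = +0.239605 -0.007661 = +0.231944
Attach z-rotation phases: D = e^{-i(1)(4.2875)}·(+0.231944)·e^{-i(-1)(3.8526)} = +0.210353-0.097722i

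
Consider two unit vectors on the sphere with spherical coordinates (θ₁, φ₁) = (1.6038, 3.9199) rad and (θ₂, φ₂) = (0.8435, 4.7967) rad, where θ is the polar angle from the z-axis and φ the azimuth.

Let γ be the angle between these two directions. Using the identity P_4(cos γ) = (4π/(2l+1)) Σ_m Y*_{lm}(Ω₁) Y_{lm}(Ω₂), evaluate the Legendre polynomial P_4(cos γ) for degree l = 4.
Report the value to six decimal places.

Expand P_4 via completeness: Σ_{m} conj(Y_{4,m}) at Ω₁ times Y_{4,m} at Ω₂ —
  m=-4: (-0.44139 + 0.01252j) × (0.13001 - 0.04559j) = -0.05682 + 0.02175j  (running Σ = -0.05682 + 0.02175j)
  m=-3: (-0.02853 + 0.02977j) × (-0.08680 - 0.33581j) = 0.01247 + 0.00700j  (running Σ = -0.04434 + 0.02875j)
  m=-2: (-0.00470 - 0.33158j) × (-0.38535 + 0.06560j) = 0.02356 + 0.12746j  (running Σ = -0.02078 + 0.15621j)
  m=-1: (-0.03325 - 0.03278j) × (0.00186 + 0.02205j) = 0.00066 - 0.00079j  (running Σ = -0.02012 + 0.15542j)
  m=0: (0.31391 + 0.00000j) × (-0.36202 + 0.00000j) = -0.11364 + 0.00000j  (running Σ = -0.13376 + 0.15542j)
  m=1: (0.03325 - 0.03278j) × (-0.00186 + 0.02205j) = 0.00066 + 0.00079j  (running Σ = -0.13310 + 0.15621j)
  m=2: (-0.00470 + 0.33158j) × (-0.38535 - 0.06560j) = 0.02356 - 0.12746j  (running Σ = -0.10953 + 0.02875j)
  m=3: (0.02853 + 0.02977j) × (0.08680 - 0.33581j) = 0.01247 - 0.00700j  (running Σ = -0.09706 + 0.02175j)
  m=4: (-0.44139 - 0.01252j) × (0.13001 + 0.04559j) = -0.05682 - 0.02175j  (running Σ = -0.15388 - 0.00000j)
Accumulated sum -0.15388 - 0.00000j; after 4π/(2l+1) scaling, -0.21485 - 0.00000j ⇒ P_4 = -0.214851

-0.214851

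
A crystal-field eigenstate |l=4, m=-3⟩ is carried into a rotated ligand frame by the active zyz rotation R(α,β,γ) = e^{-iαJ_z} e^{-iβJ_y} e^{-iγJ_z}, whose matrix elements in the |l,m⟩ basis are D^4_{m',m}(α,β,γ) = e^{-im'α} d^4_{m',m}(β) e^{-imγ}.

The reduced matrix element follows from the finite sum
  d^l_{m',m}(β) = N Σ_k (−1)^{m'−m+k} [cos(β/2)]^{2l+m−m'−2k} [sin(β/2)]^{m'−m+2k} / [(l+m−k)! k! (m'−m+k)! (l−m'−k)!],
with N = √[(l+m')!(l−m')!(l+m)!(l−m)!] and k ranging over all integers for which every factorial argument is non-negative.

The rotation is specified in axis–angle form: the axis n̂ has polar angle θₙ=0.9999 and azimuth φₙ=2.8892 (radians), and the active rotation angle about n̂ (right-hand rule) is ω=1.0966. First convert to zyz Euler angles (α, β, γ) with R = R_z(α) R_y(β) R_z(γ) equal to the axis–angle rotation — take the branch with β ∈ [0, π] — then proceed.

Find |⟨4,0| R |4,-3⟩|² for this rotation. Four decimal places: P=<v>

P=0.1987

Axis–angle → zyz. n̂ = (sinθₙcosφₙ, sinθₙsinφₙ, cosθₙ) = (-0.814759, +0.210120, +0.540386), ω = 1.0966.
R = I cosω + sinω [n̂]ₓ + (1−cosω) n̂n̂ᵀ gives
  R = [+0.817334, -0.573785, -0.052305; +0.387736, +0.480614, +0.786557; -0.426176, -0.663160, +0.615299]
β = atan2(√(R₁₃²+R₂₃²), R₃₃) = 0.908031; α = atan2(R₂₃, R₁₃) mod 2π = 1.637197; γ = atan2(R₃₂, −R₃₁) mod 2π = 5.283575
D^4_{0,-3}(1.6372,0.9080,5.2836) = e^{-i·0·1.6372}·d^4_{0,-3}(0.9080)·e^{-i·-3·5.2836}. Compute d first:
c=cos(0.908031/2)=0.898693, s=sin(0.908031/2)=0.438578; N=√[24·24·1·5040]=1703.830978
Admissible k: 0..1 (factorial args all ≥0)
  k=0: (−1)^3·1703.8310/(144)·0.8987^5·0.4386^3 = -0.585142
  k=1: (−1)^4·1703.8310/(144)·0.8987^3·0.4386^5 = +0.139358
d^4_{0,-3}(0.9080) = -0.585142 +0.139358 = -0.445784
|D^4_{0,-3}|² = |d^4_{0,-3}(β)|² = (-0.445784)² = 0.198723 (the z-rotation phases have unit modulus)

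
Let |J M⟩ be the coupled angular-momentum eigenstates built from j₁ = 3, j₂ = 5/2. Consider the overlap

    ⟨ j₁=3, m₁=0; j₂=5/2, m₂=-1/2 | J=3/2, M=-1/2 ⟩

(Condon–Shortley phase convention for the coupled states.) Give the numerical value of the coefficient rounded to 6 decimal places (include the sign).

+√(4/35) = +0.338062

√[4·4!2!1!/8! · 3!3!2!3!1!2!] = √(144/35)
  +(−1)^1/∏(1,3,2,1,0,0)! = -1/12  (running -1/12)
  +(−1)^2/∏(2,2,1,0,1,1)! = 1/4  (running 1/6)
⟨..|..⟩ = √(144/35)·(1/6) = +0.338062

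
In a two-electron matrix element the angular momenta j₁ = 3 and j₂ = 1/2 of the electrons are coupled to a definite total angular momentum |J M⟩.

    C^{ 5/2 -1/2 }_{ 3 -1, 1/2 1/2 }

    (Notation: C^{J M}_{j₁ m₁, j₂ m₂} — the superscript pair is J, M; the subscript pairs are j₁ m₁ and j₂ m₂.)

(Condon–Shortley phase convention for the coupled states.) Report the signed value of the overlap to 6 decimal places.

−√(4/7) = -0.755929

triangle: 1!*5!*0!/7! = 120/5040
(j±m)!: 2!*4!*1!*0!*2!*3! = 576
prefactor² = (2J+1)*Δ*N² = 576/7
  k=1: −1/(1!*0!*3!*0!*2!*0!) = -1/12
Σ = -1/12  ⇒  CG² = 576/7*(-1/12)² = 4/7
CG = −√(4/7) = -0.755929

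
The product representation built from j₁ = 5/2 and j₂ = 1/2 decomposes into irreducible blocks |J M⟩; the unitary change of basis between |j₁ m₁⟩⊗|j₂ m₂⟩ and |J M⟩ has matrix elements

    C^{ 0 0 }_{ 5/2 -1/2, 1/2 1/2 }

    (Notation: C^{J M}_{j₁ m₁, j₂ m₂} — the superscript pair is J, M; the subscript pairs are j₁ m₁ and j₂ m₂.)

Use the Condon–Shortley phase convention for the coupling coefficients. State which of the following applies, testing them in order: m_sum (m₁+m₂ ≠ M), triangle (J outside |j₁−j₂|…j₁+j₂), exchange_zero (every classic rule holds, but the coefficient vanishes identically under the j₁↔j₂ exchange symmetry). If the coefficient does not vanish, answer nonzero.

m-sum: m₁+m₂ = -1/2+1/2 = 0, M = 0  ✓
triangle: need |j₁−j₂| ≤ J ≤ j₁+j₂, i.e. J ∈ [2, 3]; J = 0 is outside ✗ ⇒ coefficient is 0

triangle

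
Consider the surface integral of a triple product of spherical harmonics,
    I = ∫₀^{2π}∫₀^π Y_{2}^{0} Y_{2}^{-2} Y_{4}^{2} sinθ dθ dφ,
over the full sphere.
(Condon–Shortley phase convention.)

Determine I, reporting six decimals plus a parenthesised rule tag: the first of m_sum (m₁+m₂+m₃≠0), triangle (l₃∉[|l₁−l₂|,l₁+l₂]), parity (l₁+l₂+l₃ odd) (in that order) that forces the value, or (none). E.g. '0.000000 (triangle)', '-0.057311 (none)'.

m-sum 0 ✓  L=8 even ✓  0≤4≤4 ✓
Π(2lᵢ+1) = 5×5×9 = 225
triangle coeff Δ(2,2,4) = 1/630
Σ_t [0,0]: t=0:+1/16 = 1/16
(3j)²=2/35 [(2 2 4; 0 0 0)], sign=+1
Σ_t [0,0]: t=0:+1/96 = 1/96
(3j)²=1/42 [(2 2 4; 0 -2 2)], sign=+1
⇒ 4πI² = 15/49
I = (+1)√(15/49/(4π)) = 0.15607835
No selection rule forces the value: the integral is nonzero (none).

0.156078 (none)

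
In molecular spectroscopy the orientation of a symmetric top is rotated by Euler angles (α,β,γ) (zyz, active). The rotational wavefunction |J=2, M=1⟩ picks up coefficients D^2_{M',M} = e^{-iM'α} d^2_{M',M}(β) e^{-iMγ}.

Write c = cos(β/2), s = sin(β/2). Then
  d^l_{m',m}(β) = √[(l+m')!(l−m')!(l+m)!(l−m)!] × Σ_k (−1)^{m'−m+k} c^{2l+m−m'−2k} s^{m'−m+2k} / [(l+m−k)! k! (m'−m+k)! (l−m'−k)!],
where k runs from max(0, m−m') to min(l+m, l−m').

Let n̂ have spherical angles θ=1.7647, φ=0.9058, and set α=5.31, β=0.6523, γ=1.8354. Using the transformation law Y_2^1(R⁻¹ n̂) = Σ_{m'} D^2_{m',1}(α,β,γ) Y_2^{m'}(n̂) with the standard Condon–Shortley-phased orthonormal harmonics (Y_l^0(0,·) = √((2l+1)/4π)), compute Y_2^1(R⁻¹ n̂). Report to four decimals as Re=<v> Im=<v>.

Need the full column D^2_{m',1} for m'=−2..2 at α=5.3100, β=0.6523, γ=1.8354.
cos(β/2)=0.947283, sin(β/2)=0.320398
d^2_{-2,1}: single k=3 term ⇒ +0.062313;  D = -0.049975+0.037222i
d^2_{-1,1}: k∈[2..3] ⇒ +0.276351 -0.010538 = +0.265813;  D = -0.251210-0.086891i
d^2_{0,1}: k∈[1..2] ⇒ +0.667122 -0.076318 = +0.590804;  D = -0.154511-0.570242i
d^2_{1,1}: k∈[0..1] ⇒ +0.805228 -0.276351 = +0.528877;  D = +0.344170-0.401568i
d^2_{2,1}: single k=0 term ⇒ -0.544703;  D = -0.541352-0.060322i
Y_2^{m'}(θ=1.7647,φ=0.9058) and Σ D·Y over m':
  (-0.0500+0.0372i)·(-0.0887-0.3612i)  (-0.2512-0.0869i)·(-0.0901+0.1149i)  (-0.1545-0.5702i)·(-0.2803+0.0000i)  (+0.3442-0.4016i)·(+0.0901+0.1149i)  (-0.5414-0.0603i)·(-0.0887+0.3612i)
Y_2^1(R⁻¹ n̂) = +0.240799-0.033299i

Re=0.2408 Im=-0.0333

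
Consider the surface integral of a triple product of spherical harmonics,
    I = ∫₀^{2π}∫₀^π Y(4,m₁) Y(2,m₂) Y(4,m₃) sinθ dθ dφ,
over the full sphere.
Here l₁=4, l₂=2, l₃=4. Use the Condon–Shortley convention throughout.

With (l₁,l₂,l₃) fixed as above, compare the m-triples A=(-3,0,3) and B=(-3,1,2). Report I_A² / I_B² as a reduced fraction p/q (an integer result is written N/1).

Same 4,2,4: normalisation and zero-m 3j drop out of the ratio.
A: Δ: 2! 6! 2! / 11! → 1/13860; sum: t=1:−1/720 t=2:+1/480 = 1/1440; 3j²(4 2 4; -3 0 3) = Δ·Π!·Σ² = 7/1980  (sign -1)
B: Δ: 2! 6! 2! / 11! → 1/13860; sum: t=1:−1/1440 t=2:+1/240 = 1/288; 3j²(4 2 4; -3 1 2) = Δ·Π!·Σ² = 5/132  (sign +1)
I_A²/I_B² = (7/1980)/(5/132) = 7/75

7/75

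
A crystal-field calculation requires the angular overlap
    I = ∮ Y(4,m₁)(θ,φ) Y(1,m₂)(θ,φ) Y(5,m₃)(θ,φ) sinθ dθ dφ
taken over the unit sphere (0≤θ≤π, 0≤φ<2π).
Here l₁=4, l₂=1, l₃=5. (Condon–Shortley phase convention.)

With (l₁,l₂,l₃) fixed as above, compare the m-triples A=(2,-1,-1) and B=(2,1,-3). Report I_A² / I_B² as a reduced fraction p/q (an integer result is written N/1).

l's match ⇒ only the (l;m) 3-j factors differ between A and B.
A: triangle coeff Δ(4,1,5) = 1/495; Σ_t [0,0]: t=0:+1/2880 = 1/2880; (3j)²=2/165 [(4 1 5; 2 -1 -1)], sign=+1
B: triangle coeff Δ(4,1,5) = 1/495; Σ_t [0,0]: t=0:+1/2880 = 1/2880; (3j)²=28/495 [(4 1 5; 2 1 -3)], sign=+1
I_A²/I_B² = (2/165)/(28/495) = 3/14

3/14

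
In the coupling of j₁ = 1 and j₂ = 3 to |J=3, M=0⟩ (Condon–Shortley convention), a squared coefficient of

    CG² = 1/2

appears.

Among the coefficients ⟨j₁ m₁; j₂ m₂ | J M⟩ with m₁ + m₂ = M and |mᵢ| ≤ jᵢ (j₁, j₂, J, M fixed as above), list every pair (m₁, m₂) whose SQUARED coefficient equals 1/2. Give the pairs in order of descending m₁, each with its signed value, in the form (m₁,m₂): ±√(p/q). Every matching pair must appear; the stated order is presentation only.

Admissible pairs with m₁+m₂ = M = 0: (-1,1), (0,0), (1,-1)
  (m₁,m₂)=(1,-1): CG² = 1/2, CG = +√(1/2)   ← matches the target
  (m₁,m₂)=(0,0): CG² = 0/1, CG = 0
  (m₁,m₂)=(-1,1): CG² = 1/2, CG = −√(1/2)   ← matches the target
Pairs with CG² = 1/2: (1,-1): +√(1/2); (-1,1): −√(1/2)

(1,-1): +√(1/2); (-1,1): −√(1/2)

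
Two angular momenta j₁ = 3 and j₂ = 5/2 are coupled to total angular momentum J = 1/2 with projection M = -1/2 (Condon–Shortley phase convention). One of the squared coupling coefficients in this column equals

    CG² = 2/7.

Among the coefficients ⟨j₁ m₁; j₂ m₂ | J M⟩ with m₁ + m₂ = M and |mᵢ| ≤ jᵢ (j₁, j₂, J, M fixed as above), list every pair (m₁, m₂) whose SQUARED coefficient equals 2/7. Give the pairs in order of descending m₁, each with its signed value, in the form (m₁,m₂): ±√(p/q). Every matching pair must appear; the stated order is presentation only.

(-3,5/2): −√(2/7)

Admissible pairs with m₁+m₂ = M = -1/2: (-3,5/2), (-2,3/2), (-1,1/2), (0,-1/2), (1,-3/2), (2,-5/2)
  (m₁,m₂)=(2,-5/2): CG² = 1/21, CG = +√(1/21)
  (m₁,m₂)=(1,-3/2): CG² = 2/21, CG = −√(2/21)
  (m₁,m₂)=(0,-1/2): CG² = 1/7, CG = +√(1/7)
  (m₁,m₂)=(-1,1/2): CG² = 4/21, CG = −√(4/21)
  (m₁,m₂)=(-2,3/2): CG² = 5/21, CG = +√(5/21)
  (m₁,m₂)=(-3,5/2): CG² = 2/7, CG = −√(2/7)   ← matches the target
Pairs with CG² = 2/7: (-3,5/2): −√(2/7)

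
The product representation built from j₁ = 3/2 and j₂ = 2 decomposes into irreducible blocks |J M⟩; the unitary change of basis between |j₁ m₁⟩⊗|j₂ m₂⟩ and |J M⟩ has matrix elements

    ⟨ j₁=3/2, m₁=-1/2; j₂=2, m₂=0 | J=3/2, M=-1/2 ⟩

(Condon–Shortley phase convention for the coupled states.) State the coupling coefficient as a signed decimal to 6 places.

√[4·2!1!2!/6! · 1!2!2!2!1!2!] = √(16/45)
  +(−1)^1/∏(1,1,1,1,0,1)! = -1  (running -1)
  +(−1)^2/∏(2,0,0,0,1,2)! = 1/4  (running -3/4)
⟨..|..⟩ = √(16/45)·(-3/4) = -0.447214

-0.447214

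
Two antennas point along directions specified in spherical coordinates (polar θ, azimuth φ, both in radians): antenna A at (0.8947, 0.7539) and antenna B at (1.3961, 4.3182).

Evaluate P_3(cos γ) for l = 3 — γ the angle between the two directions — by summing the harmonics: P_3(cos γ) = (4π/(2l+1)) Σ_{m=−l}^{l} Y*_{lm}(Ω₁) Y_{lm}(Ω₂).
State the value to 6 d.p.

Summing Y*_{l m}(θ₁,φ₁)·Y_{l m}(θ₂,φ₂) over m ∈ [−3, 3]; prefactor 4π/(2·3+1) = 1.795196:
  m=-3: (-0.126179, 0.152601) × (0.368808, -0.150838) = (-0.023518, 0.075313)  (running Σ = (-0.023518, 0.075313))
  m=-2: (0.024496, 0.388328) × (-0.121446, -0.122172) = (0.044468, -0.050153)  (running Σ = (0.020950, 0.025160))
  m=-1: (0.176029, 0.165275) × (0.103768, -0.249467) = (0.059497, -0.026763)  (running Σ = (0.080447, -0.001603))
  m=0: (-0.243363, -0.000000) × (-0.184787, 0.000000) = (0.044970, 0.000000)  (running Σ = (0.125417, -0.001603))
  m=1: (-0.176029, 0.165275) × (-0.103768, -0.249467) = (0.059497, 0.026763)  (running Σ = (0.184914, 0.025160))
  m=2: (0.024496, -0.388328) × (-0.121446, 0.122172) = (0.044468, 0.050153)  (running Σ = (0.229382, 0.075313))
  m=3: (0.126179, 0.152601) × (-0.368808, -0.150838) = (-0.023518, -0.075313)  (running Σ = (0.205864, 0.000000))
Total Σ_m = (0.205864, 0.000000). Multiply by 1.795196: (0.369566, 0.000000). P_3(cos γ) = 0.369566

0.369566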